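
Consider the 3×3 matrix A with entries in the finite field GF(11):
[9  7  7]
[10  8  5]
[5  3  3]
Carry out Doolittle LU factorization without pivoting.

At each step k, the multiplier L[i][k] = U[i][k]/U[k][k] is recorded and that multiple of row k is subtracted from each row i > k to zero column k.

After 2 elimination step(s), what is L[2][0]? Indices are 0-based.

L[2][0] = 3

[col 0] pivot 9
  R1 -= 6*R0 → (0, 10, 7)  (L[1][0] := 6)
  R2 -= 3*R0 → (0, 4, 4)  (L[2][0] := 3)
[col 1] pivot 10
  R2 -= 7*R1 → (0, 0, 10)  (L[2][1] := 7)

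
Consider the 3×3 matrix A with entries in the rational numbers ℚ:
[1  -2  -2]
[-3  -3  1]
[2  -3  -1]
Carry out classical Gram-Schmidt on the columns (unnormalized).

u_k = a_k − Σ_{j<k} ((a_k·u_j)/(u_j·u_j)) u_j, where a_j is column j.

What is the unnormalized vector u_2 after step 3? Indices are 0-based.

u_2 = (-330/307, 22/307, 198/307)

Step 1: u_0 = a_0 = (1, -3, 2).
Step 2: u_1 = a_1 − (1/14)·u_0 = (-29/14, -39/14, -22/7).
Step 3: u_2 = a_2 − (-1/2)·u_0 − (63/307)·u_1 = (-330/307, 22/307, 198/307).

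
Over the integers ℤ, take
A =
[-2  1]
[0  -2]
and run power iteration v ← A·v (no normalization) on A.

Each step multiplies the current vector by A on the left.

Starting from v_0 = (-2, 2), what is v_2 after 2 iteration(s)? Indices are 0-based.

v_2 = (-16, 8)

v_0 = (-2, 2).
v_1 = A·v_0 = (6, -4).
v_2 = A·v_1 = (-16, 8).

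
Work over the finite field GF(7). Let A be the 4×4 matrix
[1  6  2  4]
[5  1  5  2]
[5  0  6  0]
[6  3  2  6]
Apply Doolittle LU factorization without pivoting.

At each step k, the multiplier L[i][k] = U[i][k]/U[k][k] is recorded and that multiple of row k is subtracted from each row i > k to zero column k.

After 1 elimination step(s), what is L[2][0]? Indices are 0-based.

L[2][0] = 5

[col 0] pivot 1
  R1 -= 5*R0 → (0, 6, 2, 3)  (L[1][0] := 5)
  R2 -= 5*R0 → (0, 5, 3, 1)  (L[2][0] := 5)
  R3 -= 6*R0 → (0, 2, 4, 3)  (L[3][0] := 6)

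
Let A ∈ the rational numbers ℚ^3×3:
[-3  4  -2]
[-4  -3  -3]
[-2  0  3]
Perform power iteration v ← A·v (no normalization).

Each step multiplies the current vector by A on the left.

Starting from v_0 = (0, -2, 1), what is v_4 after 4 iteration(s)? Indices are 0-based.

v_4 = (-984, 1158, 201)

v_0 = (0, -2, 1).
v_1 = A·v_0 = (-10, 3, 3).
v_2 = A·v_1 = (36, 22, 29).
v_3 = A·v_2 = (-78, -297, 15).
v_4 = A·v_3 = (-984, 1158, 201).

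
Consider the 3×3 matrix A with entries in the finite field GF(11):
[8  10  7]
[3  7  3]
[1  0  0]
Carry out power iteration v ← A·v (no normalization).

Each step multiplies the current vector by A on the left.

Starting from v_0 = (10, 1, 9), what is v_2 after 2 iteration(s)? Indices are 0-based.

v_2 = (9, 2, 10)

v_0 = (10, 1, 9).
v_1 = A·v_0 = (10, 9, 10).
v_2 = A·v_1 = (9, 2, 10).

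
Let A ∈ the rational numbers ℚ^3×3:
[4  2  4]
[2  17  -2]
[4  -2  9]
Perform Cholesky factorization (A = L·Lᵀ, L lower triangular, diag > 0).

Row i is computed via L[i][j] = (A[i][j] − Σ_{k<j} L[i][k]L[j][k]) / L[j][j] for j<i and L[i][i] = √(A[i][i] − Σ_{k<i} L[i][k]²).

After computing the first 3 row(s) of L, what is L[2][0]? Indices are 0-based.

Step 1: L[0][0] = √(4) = 2.
  L[1][0] = (2) / L[0][0] = 1.
Step 2: L[1][1] = √(16) = 4.
  L[2][0] = (4) / L[0][0] = 2.
  L[2][1] = (-4) / L[1][1] = -1.
Step 3: L[2][2] = √(4) = 2.

L[2][0] = 2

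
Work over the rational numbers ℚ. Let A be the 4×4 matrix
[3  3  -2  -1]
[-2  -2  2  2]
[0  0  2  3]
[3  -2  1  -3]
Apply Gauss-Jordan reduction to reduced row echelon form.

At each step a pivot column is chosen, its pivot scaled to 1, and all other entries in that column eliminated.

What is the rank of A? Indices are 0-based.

pivot(0,0)=3: scale R0 → (1, 1, -2/3, -1/3)
  clear (1,0): R1 −= (-2)R0 → (0, 0, 2/3, 4/3)
  clear (3,0): R3 −= (3)R0 → (0, -5, 3, -2)
pivot(1,1): swap R1↔R3
pivot(1,1)=-5: scale R1 → (0, 1, -3/5, 2/5)
  clear (0,1): R0 −= (1)R1 → (1, 0, -1/15, -11/15)
pivot(2,2)=2: scale R2 → (0, 0, 1, 3/2)
  clear (0,2): R0 −= (-1/15)R2 → (1, 0, 0, -19/30)
  clear (1,2): R1 −= (-3/5)R2 → (0, 1, 0, 13/10)
  clear (3,2): R3 −= (2/3)R2 → (0, 0, 0, 1/3)
pivot(3,3)=1/3: scale R3 → (0, 0, 0, 1)
  clear (0,3): R0 −= (-19/30)R3 → (1, 0, 0, 0)
  clear (1,3): R1 −= (13/10)R3 → (0, 1, 0, 0)
  clear (2,3): R2 −= (3/2)R3 → (0, 0, 1, 0)

rank = 4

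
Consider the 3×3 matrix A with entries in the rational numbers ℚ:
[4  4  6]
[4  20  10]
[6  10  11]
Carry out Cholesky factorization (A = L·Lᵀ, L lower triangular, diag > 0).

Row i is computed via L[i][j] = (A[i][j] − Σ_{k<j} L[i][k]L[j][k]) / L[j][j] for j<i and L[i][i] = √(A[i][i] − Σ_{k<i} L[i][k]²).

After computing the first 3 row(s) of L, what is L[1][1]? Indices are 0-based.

L[1][1] = 4

Step 1: L[0][0] = √(4) = 2.
  L[1][0] = (4) / L[0][0] = 2.
Step 2: L[1][1] = √(16) = 4.
  L[2][0] = (6) / L[0][0] = 3.
  L[2][1] = (4) / L[1][1] = 1.
Step 3: L[2][2] = √(1) = 1.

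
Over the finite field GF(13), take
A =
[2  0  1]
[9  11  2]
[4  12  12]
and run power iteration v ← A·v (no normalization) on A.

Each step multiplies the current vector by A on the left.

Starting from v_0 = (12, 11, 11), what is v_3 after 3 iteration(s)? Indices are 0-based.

v_0 = (12, 11, 11).
v_1 = A·v_0 = (9, 4, 0).
v_2 = A·v_1 = (5, 8, 6).
v_3 = A·v_2 = (3, 2, 6).

v_3 = (3, 2, 6)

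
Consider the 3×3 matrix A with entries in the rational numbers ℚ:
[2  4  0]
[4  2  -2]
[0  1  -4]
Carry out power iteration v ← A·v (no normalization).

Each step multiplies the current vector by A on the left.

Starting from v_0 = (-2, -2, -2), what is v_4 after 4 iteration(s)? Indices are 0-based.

v_0 = (-2, -2, -2).
v_1 = A·v_0 = (-12, -8, 6).
v_2 = A·v_1 = (-56, -76, -32).
v_3 = A·v_2 = (-416, -312, 52).
v_4 = A·v_3 = (-2080, -2392, -520).

v_4 = (-2080, -2392, -520)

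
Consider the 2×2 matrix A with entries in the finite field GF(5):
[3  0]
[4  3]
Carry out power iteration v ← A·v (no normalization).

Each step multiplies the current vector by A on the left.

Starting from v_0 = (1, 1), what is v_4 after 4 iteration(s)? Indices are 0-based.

v_0 = (1, 1).
v_1 = A·v_0 = (3, 2).
v_2 = A·v_1 = (4, 3).
v_3 = A·v_2 = (2, 0).
v_4 = A·v_3 = (1, 3).

v_4 = (1, 3)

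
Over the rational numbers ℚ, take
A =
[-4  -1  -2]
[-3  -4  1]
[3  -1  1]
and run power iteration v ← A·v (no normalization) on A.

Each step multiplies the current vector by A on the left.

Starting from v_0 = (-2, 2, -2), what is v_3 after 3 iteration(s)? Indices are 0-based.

v_0 = (-2, 2, -2).
v_1 = A·v_0 = (10, -4, -10).
v_2 = A·v_1 = (-16, -24, 24).
v_3 = A·v_2 = (40, 168, 0).

v_3 = (40, 168, 0)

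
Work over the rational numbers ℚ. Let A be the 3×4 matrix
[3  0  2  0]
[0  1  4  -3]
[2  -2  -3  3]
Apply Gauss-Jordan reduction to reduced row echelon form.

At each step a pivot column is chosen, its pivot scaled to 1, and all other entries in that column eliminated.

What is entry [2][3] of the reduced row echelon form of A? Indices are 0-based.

step 1: normalize row 0 (÷3) = (1, 0, 2/3, 0)
  row 2: subtract 2×row0 = (0, -2, -13/3, 3)
step 2: normalize row 1 (÷1) = (0, 1, 4, -3)
  row 2: subtract -2×row1 = (0, 0, 11/3, -3)
step 3: normalize row 2 (÷11/3) = (0, 0, 1, -9/11)
  row 0: subtract 2/3×row2 = (1, 0, 0, 6/11)
  row 1: subtract 4×row2 = (0, 1, 0, 3/11)

M[2][3] = -9/11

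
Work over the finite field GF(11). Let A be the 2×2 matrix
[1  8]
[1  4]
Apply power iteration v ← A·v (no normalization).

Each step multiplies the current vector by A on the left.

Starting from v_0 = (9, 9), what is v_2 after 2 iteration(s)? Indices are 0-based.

v_0 = (9, 9).
v_1 = A·v_0 = (4, 1).
v_2 = A·v_1 = (1, 8).

v_2 = (1, 8)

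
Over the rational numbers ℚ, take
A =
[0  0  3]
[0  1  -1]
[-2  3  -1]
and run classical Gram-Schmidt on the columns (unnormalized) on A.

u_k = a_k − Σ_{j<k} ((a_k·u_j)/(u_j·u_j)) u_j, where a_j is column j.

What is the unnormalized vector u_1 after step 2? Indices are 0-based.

Step 1: u_0 = a_0 = (0, 0, -2).
Step 2: u_1 = a_1 − (-3/2)·u_0 = (0, 1, 0).

u_1 = (0, 1, 0)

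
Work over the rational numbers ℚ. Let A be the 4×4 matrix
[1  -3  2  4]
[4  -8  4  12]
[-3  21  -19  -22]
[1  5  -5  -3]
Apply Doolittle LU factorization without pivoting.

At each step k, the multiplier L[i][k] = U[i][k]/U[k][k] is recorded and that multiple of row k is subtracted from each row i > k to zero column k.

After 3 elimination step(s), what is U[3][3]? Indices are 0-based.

[col 0] pivot 1
  R1 -= 4*R0 → (0, 4, -4, -4)  (L[1][0] := 4)
  R2 -= -3*R0 → (0, 12, -13, -10)  (L[2][0] := -3)
  R3 -= 1*R0 → (0, 8, -7, -7)  (L[3][0] := 1)
[col 1] pivot 4
  R2 -= 3*R1 → (0, 0, -1, 2)  (L[2][1] := 3)
  R3 -= 2*R1 → (0, 0, 1, 1)  (L[3][1] := 2)
[col 2] pivot -1
  R3 -= -1*R2 → (0, 0, 0, 3)  (L[3][2] := -1)

U[3][3] = 3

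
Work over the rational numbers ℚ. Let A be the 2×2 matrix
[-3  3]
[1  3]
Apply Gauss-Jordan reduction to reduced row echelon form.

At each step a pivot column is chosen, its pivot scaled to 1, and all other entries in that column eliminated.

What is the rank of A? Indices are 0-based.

step 1: normalize row 0 (÷-3) = (1, -1)
  row 1: subtract 1×row0 = (0, 4)
step 2: normalize row 1 (÷4) = (0, 1)
  row 0: subtract -1×row1 = (1, 0)

rank = 2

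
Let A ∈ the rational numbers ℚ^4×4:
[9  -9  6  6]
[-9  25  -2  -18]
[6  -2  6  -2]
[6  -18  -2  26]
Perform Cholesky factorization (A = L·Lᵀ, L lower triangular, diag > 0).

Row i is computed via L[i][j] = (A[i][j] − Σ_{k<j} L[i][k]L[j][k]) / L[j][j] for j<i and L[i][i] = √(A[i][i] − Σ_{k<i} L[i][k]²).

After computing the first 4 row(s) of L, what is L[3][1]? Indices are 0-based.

Step 1: L[0][0] = √(9) = 3.
  L[1][0] = (-9) / L[0][0] = -3.
Step 2: L[1][1] = √(16) = 4.
  L[2][0] = (6) / L[0][0] = 2.
  L[2][1] = (4) / L[1][1] = 1.
Step 3: L[2][2] = √(1) = 1.
  L[3][0] = (6) / L[0][0] = 2.
  L[3][1] = (-12) / L[1][1] = -3.
  L[3][2] = (-3) / L[2][2] = -3.
Step 4: L[3][3] = √(4) = 2.

L[3][1] = -3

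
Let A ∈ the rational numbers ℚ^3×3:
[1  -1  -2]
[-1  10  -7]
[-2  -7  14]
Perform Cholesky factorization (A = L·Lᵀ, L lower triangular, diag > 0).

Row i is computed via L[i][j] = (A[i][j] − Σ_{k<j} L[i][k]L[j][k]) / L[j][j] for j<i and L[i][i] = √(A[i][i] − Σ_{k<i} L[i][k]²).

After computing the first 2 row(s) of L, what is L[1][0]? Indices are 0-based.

Step 1: L[0][0] = √(1) = 1.
  L[1][0] = (-1) / L[0][0] = -1.
Step 2: L[1][1] = √(9) = 3.

L[1][0] = -1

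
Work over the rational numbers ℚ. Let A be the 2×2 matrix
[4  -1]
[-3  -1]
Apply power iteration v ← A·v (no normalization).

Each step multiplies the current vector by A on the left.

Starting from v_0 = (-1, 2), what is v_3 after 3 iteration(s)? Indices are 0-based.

v_3 = (-117, 58)

v_0 = (-1, 2).
v_1 = A·v_0 = (-6, 1).
v_2 = A·v_1 = (-25, 17).
v_3 = A·v_2 = (-117, 58).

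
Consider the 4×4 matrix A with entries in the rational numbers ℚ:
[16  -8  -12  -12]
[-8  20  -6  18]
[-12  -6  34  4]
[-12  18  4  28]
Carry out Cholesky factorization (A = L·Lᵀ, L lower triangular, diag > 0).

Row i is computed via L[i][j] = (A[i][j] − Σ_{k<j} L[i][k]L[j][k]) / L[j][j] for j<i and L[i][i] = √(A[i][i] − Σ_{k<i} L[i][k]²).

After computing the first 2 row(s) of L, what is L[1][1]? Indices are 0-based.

L[1][1] = 4

Step 1: L[0][0] = √(16) = 4.
  L[1][0] = (-8) / L[0][0] = -2.
Step 2: L[1][1] = √(16) = 4.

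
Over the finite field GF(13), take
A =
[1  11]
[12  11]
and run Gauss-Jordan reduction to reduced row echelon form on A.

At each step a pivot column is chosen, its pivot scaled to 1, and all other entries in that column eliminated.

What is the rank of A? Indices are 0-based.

rank = 2

[1] R0 /= 1  ⇒  (1, 11)
     R1 -= 12·R0  ⇒  (0, 9)
[2] R1 /= 9  ⇒  (0, 1)
     R0 -= 11·R1  ⇒  (1, 0)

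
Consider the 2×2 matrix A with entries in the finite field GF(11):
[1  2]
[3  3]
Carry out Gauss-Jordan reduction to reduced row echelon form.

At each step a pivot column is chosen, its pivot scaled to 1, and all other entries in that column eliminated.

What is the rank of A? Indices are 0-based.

rank = 2

step 1: normalize row 0 (÷1) = (1, 2)
  row 1: subtract 3×row0 = (0, 8)
step 2: normalize row 1 (÷8) = (0, 1)
  row 0: subtract 2×row1 = (1, 0)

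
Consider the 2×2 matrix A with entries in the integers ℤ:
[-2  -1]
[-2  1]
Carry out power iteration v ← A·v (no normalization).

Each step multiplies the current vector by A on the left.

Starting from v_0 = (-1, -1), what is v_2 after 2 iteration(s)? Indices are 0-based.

v_0 = (-1, -1).
v_1 = A·v_0 = (3, 1).
v_2 = A·v_1 = (-7, -5).

v_2 = (-7, -5)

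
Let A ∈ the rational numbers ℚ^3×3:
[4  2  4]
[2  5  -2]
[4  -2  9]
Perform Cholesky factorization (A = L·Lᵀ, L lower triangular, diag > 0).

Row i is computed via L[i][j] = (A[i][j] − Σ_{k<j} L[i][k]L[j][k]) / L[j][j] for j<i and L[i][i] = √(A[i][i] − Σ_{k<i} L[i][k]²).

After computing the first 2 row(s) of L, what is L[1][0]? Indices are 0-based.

Step 1: L[0][0] = √(4) = 2.
  L[1][0] = (2) / L[0][0] = 1.
Step 2: L[1][1] = √(4) = 2.

L[1][0] = 1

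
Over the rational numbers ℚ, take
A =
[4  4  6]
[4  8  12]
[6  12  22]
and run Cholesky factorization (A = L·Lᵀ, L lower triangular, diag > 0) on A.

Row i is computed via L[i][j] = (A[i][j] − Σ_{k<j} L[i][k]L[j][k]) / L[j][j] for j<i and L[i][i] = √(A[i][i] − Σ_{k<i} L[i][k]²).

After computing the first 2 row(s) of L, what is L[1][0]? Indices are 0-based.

Step 1: L[0][0] = √(4) = 2.
  L[1][0] = (4) / L[0][0] = 2.
Step 2: L[1][1] = √(4) = 2.

L[1][0] = 2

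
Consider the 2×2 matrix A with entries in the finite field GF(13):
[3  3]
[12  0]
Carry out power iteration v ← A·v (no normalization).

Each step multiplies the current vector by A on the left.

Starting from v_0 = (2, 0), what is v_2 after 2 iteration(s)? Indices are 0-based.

v_0 = (2, 0).
v_1 = A·v_0 = (6, 11).
v_2 = A·v_1 = (12, 7).

v_2 = (12, 7)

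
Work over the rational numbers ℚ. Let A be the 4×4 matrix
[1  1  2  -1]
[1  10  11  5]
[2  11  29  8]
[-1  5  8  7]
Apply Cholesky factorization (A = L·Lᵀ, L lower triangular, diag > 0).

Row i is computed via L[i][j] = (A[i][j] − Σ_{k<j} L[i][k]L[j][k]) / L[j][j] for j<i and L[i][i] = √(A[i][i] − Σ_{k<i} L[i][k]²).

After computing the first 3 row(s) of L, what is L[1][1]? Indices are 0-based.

Step 1: L[0][0] = √(1) = 1.
  L[1][0] = (1) / L[0][0] = 1.
Step 2: L[1][1] = √(9) = 3.
  L[2][0] = (2) / L[0][0] = 2.
  L[2][1] = (9) / L[1][1] = 3.
Step 3: L[2][2] = √(16) = 4.

L[1][1] = 3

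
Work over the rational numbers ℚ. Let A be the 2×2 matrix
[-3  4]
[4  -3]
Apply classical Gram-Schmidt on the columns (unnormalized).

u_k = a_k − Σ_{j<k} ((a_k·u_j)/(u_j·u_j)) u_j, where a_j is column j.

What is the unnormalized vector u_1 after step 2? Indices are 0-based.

Step 1: u_0 = a_0 = (-3, 4).
Step 2: u_1 = a_1 − (-24/25)·u_0 = (28/25, 21/25).

u_1 = (28/25, 21/25)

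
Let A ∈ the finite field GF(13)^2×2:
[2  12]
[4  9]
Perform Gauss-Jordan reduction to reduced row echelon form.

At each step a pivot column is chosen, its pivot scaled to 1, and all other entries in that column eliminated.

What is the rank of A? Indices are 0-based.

rank = 2

[1] R0 /= 2  ⇒  (1, 6)
     R1 -= 4·R0  ⇒  (0, 11)
[2] R1 /= 11  ⇒  (0, 1)
     R0 -= 6·R1  ⇒  (1, 0)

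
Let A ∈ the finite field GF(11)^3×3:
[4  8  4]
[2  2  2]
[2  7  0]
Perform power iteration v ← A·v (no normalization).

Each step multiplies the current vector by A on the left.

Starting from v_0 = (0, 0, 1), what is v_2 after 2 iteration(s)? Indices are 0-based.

v_2 = (10, 1, 0)

v_0 = (0, 0, 1).
v_1 = A·v_0 = (4, 2, 0).
v_2 = A·v_1 = (10, 1, 0).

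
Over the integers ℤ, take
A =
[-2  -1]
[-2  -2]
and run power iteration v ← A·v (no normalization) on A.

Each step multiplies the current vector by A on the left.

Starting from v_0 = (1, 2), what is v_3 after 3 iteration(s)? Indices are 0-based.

v_0 = (1, 2).
v_1 = A·v_0 = (-4, -6).
v_2 = A·v_1 = (14, 20).
v_3 = A·v_2 = (-48, -68).

v_3 = (-48, -68)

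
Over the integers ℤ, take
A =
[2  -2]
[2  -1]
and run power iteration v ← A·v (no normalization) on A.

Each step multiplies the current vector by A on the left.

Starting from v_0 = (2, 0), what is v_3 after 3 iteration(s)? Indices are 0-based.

v_3 = (-8, -4)

v_0 = (2, 0).
v_1 = A·v_0 = (4, 4).
v_2 = A·v_1 = (0, 4).
v_3 = A·v_2 = (-8, -4).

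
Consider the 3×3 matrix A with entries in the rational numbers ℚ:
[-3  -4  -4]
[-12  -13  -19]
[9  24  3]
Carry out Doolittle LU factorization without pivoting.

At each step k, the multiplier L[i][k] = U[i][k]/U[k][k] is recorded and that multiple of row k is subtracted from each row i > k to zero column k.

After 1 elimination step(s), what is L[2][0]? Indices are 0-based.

L[2][0] = -3

[col 0] pivot -3
  R1 -= 4*R0 → (0, 3, -3)  (L[1][0] := 4)
  R2 -= -3*R0 → (0, 12, -9)  (L[2][0] := -3)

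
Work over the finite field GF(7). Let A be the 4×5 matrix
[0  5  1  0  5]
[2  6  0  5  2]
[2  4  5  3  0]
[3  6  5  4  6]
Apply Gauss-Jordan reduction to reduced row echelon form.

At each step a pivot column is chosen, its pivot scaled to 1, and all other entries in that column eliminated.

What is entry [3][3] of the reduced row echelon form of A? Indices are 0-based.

[1] R0 <-> R1
[1] R0 /= 2  ⇒  (1, 3, 0, 6, 1)
     R2 -= 2·R0  ⇒  (0, 5, 5, 5, 5)
     R3 -= 3·R0  ⇒  (0, 4, 5, 0, 3)
[2] R1 /= 5  ⇒  (0, 1, 3, 0, 1)
     R0 -= 3·R1  ⇒  (1, 0, 5, 6, 5)
     R2 -= 5·R1  ⇒  (0, 0, 4, 5, 0)
     R3 -= 4·R1  ⇒  (0, 0, 0, 0, 6)
[3] R2 /= 4  ⇒  (0, 0, 1, 3, 0)
     R0 -= 5·R2  ⇒  (1, 0, 0, 5, 5)
     R1 -= 3·R2  ⇒  (0, 1, 0, 5, 1)
column 3 empty below row 3
[4] R3 /= 6  ⇒  (0, 0, 0, 0, 1)
     R0 -= 5·R3  ⇒  (1, 0, 0, 5, 0)
     R1 -= 1·R3  ⇒  (0, 1, 0, 5, 0)

M[3][3] = 0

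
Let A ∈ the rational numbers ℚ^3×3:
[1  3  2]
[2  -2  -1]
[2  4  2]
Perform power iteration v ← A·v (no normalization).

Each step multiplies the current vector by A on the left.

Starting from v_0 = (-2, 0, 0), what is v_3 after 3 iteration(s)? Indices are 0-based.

v_0 = (-2, 0, 0).
v_1 = A·v_0 = (-2, -4, -4).
v_2 = A·v_1 = (-22, 8, -28).
v_3 = A·v_2 = (-54, -32, -68).

v_3 = (-54, -32, -68)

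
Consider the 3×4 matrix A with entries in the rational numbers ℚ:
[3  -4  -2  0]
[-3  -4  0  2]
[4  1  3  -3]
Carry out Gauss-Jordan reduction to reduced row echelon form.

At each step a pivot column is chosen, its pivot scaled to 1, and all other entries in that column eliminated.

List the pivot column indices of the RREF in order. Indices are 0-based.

pivot columns: 0, 1, 2

[1] R0 /= 3  ⇒  (1, -4/3, -2/3, 0)
     R1 -= -3·R0  ⇒  (0, -8, -2, 2)
     R2 -= 4·R0  ⇒  (0, 19/3, 17/3, -3)
[2] R1 /= -8  ⇒  (0, 1, 1/4, -1/4)
     R0 -= -4/3·R1  ⇒  (1, 0, -1/3, -1/3)
     R2 -= 19/3·R1  ⇒  (0, 0, 49/12, -17/12)
[3] R2 /= 49/12  ⇒  (0, 0, 1, -17/49)
     R0 -= -1/3·R2  ⇒  (1, 0, 0, -22/49)
     R1 -= 1/4·R2  ⇒  (0, 1, 0, -8/49)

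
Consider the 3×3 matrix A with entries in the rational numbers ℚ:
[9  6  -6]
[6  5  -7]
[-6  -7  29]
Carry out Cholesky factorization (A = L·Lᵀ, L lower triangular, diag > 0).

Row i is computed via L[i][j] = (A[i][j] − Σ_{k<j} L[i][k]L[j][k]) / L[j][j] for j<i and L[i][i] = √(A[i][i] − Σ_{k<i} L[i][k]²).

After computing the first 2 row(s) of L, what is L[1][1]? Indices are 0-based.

L[1][1] = 1

Step 1: L[0][0] = √(9) = 3.
  L[1][0] = (6) / L[0][0] = 2.
Step 2: L[1][1] = √(1) = 1.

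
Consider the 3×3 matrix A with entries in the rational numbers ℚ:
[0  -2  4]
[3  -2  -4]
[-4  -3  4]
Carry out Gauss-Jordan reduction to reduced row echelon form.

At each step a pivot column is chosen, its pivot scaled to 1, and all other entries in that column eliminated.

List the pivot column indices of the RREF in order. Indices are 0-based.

pivot columns: 0, 1, 2

pivot(0,0): swap R0↔R1
pivot(0,0)=3: scale R0 → (1, -2/3, -4/3)
  clear (2,0): R2 −= (-4)R0 → (0, -17/3, -4/3)
pivot(1,1)=-2: scale R1 → (0, 1, -2)
  clear (0,1): R0 −= (-2/3)R1 → (1, 0, -8/3)
  clear (2,1): R2 −= (-17/3)R1 → (0, 0, -38/3)
pivot(2,2)=-38/3: scale R2 → (0, 0, 1)
  clear (0,2): R0 −= (-8/3)R2 → (1, 0, 0)
  clear (1,2): R1 −= (-2)R2 → (0, 1, 0)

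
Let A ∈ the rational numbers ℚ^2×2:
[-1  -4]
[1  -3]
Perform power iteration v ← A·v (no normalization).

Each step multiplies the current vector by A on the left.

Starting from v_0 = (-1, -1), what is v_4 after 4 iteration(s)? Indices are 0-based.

v_4 = (23, 47)

v_0 = (-1, -1).
v_1 = A·v_0 = (5, 2).
v_2 = A·v_1 = (-13, -1).
v_3 = A·v_2 = (17, -10).
v_4 = A·v_3 = (23, 47).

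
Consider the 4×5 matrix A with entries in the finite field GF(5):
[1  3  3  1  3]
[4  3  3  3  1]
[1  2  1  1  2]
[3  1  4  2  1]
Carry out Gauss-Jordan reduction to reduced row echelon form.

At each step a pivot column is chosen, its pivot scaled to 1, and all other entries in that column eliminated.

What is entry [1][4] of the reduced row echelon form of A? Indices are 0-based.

[1] R0 /= 1  ⇒  (1, 3, 3, 1, 3)
     R1 -= 4·R0  ⇒  (0, 1, 1, 4, 4)
     R2 -= 1·R0  ⇒  (0, 4, 3, 0, 4)
     R3 -= 3·R0  ⇒  (0, 2, 0, 4, 2)
[2] R1 /= 1  ⇒  (0, 1, 1, 4, 4)
     R0 -= 3·R1  ⇒  (1, 0, 0, 4, 1)
     R2 -= 4·R1  ⇒  (0, 0, 4, 4, 3)
     R3 -= 2·R1  ⇒  (0, 0, 3, 1, 4)
[3] R2 /= 4  ⇒  (0, 0, 1, 1, 2)
     R1 -= 1·R2  ⇒  (0, 1, 0, 3, 2)
     R3 -= 3·R2  ⇒  (0, 0, 0, 3, 3)
[4] R3 /= 3  ⇒  (0, 0, 0, 1, 1)
     R0 -= 4·R3  ⇒  (1, 0, 0, 0, 2)
     R1 -= 3·R3  ⇒  (0, 1, 0, 0, 4)
     R2 -= 1·R3  ⇒  (0, 0, 1, 0, 1)

M[1][4] = 4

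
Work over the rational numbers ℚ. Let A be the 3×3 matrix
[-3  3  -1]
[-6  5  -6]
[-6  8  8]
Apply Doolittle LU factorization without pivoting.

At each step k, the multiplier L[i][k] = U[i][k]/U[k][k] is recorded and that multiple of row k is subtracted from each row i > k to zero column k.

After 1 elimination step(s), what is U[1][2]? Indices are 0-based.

U[1][2] = -4

Step 1: pivot at (0,0) is -3.
  row1 ← row1 − (2)·row0  ⇒  L[1][0]=2, U row1=(0, -1, -4)
  row2 ← row2 − (2)·row0  ⇒  L[2][0]=2, U row2=(0, 2, 10)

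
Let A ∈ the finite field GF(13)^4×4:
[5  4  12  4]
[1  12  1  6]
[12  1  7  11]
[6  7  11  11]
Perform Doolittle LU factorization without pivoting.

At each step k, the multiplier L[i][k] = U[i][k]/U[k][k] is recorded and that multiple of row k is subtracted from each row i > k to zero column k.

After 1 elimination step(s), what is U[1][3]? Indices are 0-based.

U[1][3] = 0

[col 0] pivot 5
  R1 -= 8*R0 → (0, 6, 9, 0)  (L[1][0] := 8)
  R2 -= 5*R0 → (0, 7, 12, 4)  (L[2][0] := 5)
  R3 -= 9*R0 → (0, 10, 7, 1)  (L[3][0] := 9)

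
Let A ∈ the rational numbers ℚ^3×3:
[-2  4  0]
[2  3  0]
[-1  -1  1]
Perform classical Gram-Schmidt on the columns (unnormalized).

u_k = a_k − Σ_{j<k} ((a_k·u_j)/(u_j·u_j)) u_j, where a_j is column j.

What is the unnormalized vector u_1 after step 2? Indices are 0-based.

Step 1: u_0 = a_0 = (-2, 2, -1).
Step 2: u_1 = a_1 − (-1/9)·u_0 = (34/9, 29/9, -10/9).

u_1 = (34/9, 29/9, -10/9)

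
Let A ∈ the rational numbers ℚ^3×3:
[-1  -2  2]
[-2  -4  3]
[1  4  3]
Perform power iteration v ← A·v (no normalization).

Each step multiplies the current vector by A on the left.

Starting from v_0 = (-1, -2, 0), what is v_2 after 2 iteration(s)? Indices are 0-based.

v_2 = (-43, -77, 18)

v_0 = (-1, -2, 0).
v_1 = A·v_0 = (5, 10, -9).
v_2 = A·v_1 = (-43, -77, 18).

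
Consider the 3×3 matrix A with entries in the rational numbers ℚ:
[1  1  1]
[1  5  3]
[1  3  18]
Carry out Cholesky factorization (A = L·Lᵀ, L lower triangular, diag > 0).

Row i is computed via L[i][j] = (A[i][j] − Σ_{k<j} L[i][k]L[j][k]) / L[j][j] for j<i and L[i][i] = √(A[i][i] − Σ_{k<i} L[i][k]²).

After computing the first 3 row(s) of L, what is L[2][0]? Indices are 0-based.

Step 1: L[0][0] = √(1) = 1.
  L[1][0] = (1) / L[0][0] = 1.
Step 2: L[1][1] = √(4) = 2.
  L[2][0] = (1) / L[0][0] = 1.
  L[2][1] = (2) / L[1][1] = 1.
Step 3: L[2][2] = √(16) = 4.

L[2][0] = 1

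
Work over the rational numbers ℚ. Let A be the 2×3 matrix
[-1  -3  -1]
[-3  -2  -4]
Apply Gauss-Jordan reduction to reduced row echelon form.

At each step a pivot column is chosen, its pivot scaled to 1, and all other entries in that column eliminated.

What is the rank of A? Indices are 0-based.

rank = 2

pivot(0,0)=-1: scale R0 → (1, 3, 1)
  clear (1,0): R1 −= (-3)R0 → (0, 7, -1)
pivot(1,1)=7: scale R1 → (0, 1, -1/7)
  clear (0,1): R0 −= (3)R1 → (1, 0, 10/7)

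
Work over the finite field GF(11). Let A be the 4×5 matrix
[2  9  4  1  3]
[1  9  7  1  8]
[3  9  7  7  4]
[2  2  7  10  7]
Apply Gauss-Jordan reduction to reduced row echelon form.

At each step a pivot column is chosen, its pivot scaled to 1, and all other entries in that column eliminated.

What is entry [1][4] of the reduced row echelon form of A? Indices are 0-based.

M[1][4] = 8

[1] R0 /= 2  ⇒  (1, 10, 2, 6, 7)
     R1 -= 1·R0  ⇒  (0, 10, 5, 6, 1)
     R2 -= 3·R0  ⇒  (0, 1, 1, 0, 5)
     R3 -= 2·R0  ⇒  (0, 4, 3, 9, 4)
[2] R1 /= 10  ⇒  (0, 1, 6, 5, 10)
     R0 -= 10·R1  ⇒  (1, 0, 8, 0, 6)
     R2 -= 1·R1  ⇒  (0, 0, 6, 6, 6)
     R3 -= 4·R1  ⇒  (0, 0, 1, 0, 8)
[3] R2 /= 6  ⇒  (0, 0, 1, 1, 1)
     R0 -= 8·R2  ⇒  (1, 0, 0, 3, 9)
     R1 -= 6·R2  ⇒  (0, 1, 0, 10, 4)
     R3 -= 1·R2  ⇒  (0, 0, 0, 10, 7)
[4] R3 /= 10  ⇒  (0, 0, 0, 1, 4)
     R0 -= 3·R3  ⇒  (1, 0, 0, 0, 8)
     R1 -= 10·R3  ⇒  (0, 1, 0, 0, 8)
     R2 -= 1·R3  ⇒  (0, 0, 1, 0, 8)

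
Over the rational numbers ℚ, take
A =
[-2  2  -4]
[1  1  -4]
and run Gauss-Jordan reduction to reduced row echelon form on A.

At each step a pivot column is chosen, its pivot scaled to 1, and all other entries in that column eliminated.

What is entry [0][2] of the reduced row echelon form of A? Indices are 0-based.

M[0][2] = -1

step 1: normalize row 0 (÷-2) = (1, -1, 2)
  row 1: subtract 1×row0 = (0, 2, -6)
step 2: normalize row 1 (÷2) = (0, 1, -3)
  row 0: subtract -1×row1 = (1, 0, -1)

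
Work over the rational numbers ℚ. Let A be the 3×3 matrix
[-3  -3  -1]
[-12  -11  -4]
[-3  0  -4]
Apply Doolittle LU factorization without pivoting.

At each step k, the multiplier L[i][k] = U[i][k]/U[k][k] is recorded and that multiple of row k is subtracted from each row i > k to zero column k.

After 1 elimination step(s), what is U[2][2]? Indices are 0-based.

U[2][2] = -3

Step 1: pivot at (0,0) is -3.
  row1 ← row1 − (4)·row0  ⇒  L[1][0]=4, U row1=(0, 1, 0)
  row2 ← row2 − (1)·row0  ⇒  L[2][0]=1, U row2=(0, 3, -3)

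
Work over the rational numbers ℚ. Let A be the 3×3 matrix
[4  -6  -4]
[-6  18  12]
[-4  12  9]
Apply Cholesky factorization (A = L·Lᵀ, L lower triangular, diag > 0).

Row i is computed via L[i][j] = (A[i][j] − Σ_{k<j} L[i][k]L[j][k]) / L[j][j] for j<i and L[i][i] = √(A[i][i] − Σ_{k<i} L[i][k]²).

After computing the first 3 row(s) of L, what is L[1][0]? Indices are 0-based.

L[1][0] = -3

Step 1: L[0][0] = √(4) = 2.
  L[1][0] = (-6) / L[0][0] = -3.
Step 2: L[1][1] = √(9) = 3.
  L[2][0] = (-4) / L[0][0] = -2.
  L[2][1] = (6) / L[1][1] = 2.
Step 3: L[2][2] = √(1) = 1.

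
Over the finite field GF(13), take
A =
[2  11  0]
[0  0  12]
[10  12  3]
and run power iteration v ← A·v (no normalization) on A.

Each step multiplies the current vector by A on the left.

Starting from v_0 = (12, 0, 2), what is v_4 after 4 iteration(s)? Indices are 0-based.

v_4 = (2, 3, 11)

v_0 = (12, 0, 2).
v_1 = A·v_0 = (11, 11, 9).
v_2 = A·v_1 = (0, 4, 9).
v_3 = A·v_2 = (5, 4, 10).
v_4 = A·v_3 = (2, 3, 11).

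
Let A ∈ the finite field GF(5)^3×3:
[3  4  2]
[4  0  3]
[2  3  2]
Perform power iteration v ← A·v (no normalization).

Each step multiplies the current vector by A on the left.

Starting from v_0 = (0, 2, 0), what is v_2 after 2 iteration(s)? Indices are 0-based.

v_2 = (1, 0, 3)

v_0 = (0, 2, 0).
v_1 = A·v_0 = (3, 0, 1).
v_2 = A·v_1 = (1, 0, 3).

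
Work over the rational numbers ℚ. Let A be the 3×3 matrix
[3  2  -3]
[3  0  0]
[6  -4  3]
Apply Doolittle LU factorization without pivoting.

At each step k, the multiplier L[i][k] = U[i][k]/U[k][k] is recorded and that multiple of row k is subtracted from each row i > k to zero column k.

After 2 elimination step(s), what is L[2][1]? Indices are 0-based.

L[2][1] = 4

k=0: U[0][0]=3
  eliminate (1,0): mult=1, new row 1: (0, -2, 3); set L[1][0]=1
  eliminate (2,0): mult=2, new row 2: (0, -8, 9); set L[2][0]=2
k=1: U[1][1]=-2
  eliminate (2,1): mult=4, new row 2: (0, 0, -3); set L[2][1]=4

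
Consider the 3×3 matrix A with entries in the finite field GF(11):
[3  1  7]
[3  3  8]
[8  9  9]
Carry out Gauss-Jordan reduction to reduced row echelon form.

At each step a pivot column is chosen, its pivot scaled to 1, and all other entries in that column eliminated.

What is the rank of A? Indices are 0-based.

step 1: normalize row 0 (÷3) = (1, 4, 6)
  row 1: subtract 3×row0 = (0, 2, 1)
  row 2: subtract 8×row0 = (0, 10, 5)
step 2: normalize row 1 (÷2) = (0, 1, 6)
  row 0: subtract 4×row1 = (1, 0, 4)
  row 2: subtract 10×row1 = (0, 0, 0)
skip col 2 (zero from row 2)

rank = 2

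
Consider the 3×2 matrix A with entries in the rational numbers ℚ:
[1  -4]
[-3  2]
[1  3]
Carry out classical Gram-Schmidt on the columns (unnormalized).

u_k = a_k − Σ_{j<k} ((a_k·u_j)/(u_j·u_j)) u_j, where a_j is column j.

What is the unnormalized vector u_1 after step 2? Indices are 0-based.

u_1 = (-37/11, 1/11, 40/11)

Step 1: u_0 = a_0 = (1, -3, 1).
Step 2: u_1 = a_1 − (-7/11)·u_0 = (-37/11, 1/11, 40/11).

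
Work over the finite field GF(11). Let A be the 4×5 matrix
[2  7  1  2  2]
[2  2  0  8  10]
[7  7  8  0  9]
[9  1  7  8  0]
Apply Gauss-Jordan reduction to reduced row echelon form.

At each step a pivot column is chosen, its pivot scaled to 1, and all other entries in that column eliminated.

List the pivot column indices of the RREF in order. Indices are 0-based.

pivot columns: 0, 1, 2, 3

step 1: normalize row 0 (÷2) = (1, 9, 6, 1, 1)
  row 1: subtract 2×row0 = (0, 6, 10, 6, 8)
  row 2: subtract 7×row0 = (0, 10, 10, 4, 2)
  row 3: subtract 9×row0 = (0, 8, 8, 10, 2)
step 2: normalize row 1 (÷6) = (0, 1, 9, 1, 5)
  row 0: subtract 9×row1 = (1, 0, 2, 3, 0)
  row 2: subtract 10×row1 = (0, 0, 8, 5, 7)
  row 3: subtract 8×row1 = (0, 0, 2, 2, 6)
step 3: normalize row 2 (÷8) = (0, 0, 1, 2, 5)
  row 0: subtract 2×row2 = (1, 0, 0, 10, 1)
  row 1: subtract 9×row2 = (0, 1, 0, 5, 4)
  row 3: subtract 2×row2 = (0, 0, 0, 9, 7)
step 4: normalize row 3 (÷9) = (0, 0, 0, 1, 2)
  row 0: subtract 10×row3 = (1, 0, 0, 0, 3)
  row 1: subtract 5×row3 = (0, 1, 0, 0, 5)
  row 2: subtract 2×row3 = (0, 0, 1, 0, 1)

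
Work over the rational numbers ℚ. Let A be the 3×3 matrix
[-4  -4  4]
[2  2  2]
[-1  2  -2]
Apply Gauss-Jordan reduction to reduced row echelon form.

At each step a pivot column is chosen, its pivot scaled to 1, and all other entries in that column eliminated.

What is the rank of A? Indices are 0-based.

rank = 3

pivot(0,0)=-4: scale R0 → (1, 1, -1)
  clear (1,0): R1 −= (2)R0 → (0, 0, 4)
  clear (2,0): R2 −= (-1)R0 → (0, 3, -3)
pivot(1,1): swap R1↔R2
pivot(1,1)=3: scale R1 → (0, 1, -1)
  clear (0,1): R0 −= (1)R1 → (1, 0, 0)
pivot(2,2)=4: scale R2 → (0, 0, 1)
  clear (1,2): R1 −= (-1)R2 → (0, 1, 0)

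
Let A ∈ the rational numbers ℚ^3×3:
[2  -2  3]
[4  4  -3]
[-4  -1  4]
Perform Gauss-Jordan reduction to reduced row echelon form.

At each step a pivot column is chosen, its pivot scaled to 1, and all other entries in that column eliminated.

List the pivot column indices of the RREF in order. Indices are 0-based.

pivot(0,0)=2: scale R0 → (1, -1, 3/2)
  clear (1,0): R1 −= (4)R0 → (0, 8, -9)
  clear (2,0): R2 −= (-4)R0 → (0, -5, 10)
pivot(1,1)=8: scale R1 → (0, 1, -9/8)
  clear (0,1): R0 −= (-1)R1 → (1, 0, 3/8)
  clear (2,1): R2 −= (-5)R1 → (0, 0, 35/8)
pivot(2,2)=35/8: scale R2 → (0, 0, 1)
  clear (0,2): R0 −= (3/8)R2 → (1, 0, 0)
  clear (1,2): R1 −= (-9/8)R2 → (0, 1, 0)

pivot columns: 0, 1, 2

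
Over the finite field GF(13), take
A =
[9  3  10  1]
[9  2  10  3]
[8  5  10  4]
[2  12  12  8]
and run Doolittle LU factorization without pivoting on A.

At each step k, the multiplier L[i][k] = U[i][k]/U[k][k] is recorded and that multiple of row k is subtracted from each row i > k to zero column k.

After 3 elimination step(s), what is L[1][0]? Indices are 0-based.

Step 1: pivot at (0,0) is 9.
  row1 ← row1 − (1)·row0  ⇒  L[1][0]=1, U row1=(0, 12, 0, 2)
  row2 ← row2 − (11)·row0  ⇒  L[2][0]=11, U row2=(0, 11, 4, 6)
  row3 ← row3 − (6)·row0  ⇒  L[3][0]=6, U row3=(0, 7, 4, 2)
Step 2: pivot at (1,1) is 12.
  row2 ← row2 − (2)·row1  ⇒  L[2][1]=2, U row2=(0, 0, 4, 2)
  row3 ← row3 − (6)·row1  ⇒  L[3][1]=6, U row3=(0, 0, 4, 3)
Step 3: pivot at (2,2) is 4.
  row3 ← row3 − (1)·row2  ⇒  L[3][2]=1, U row3=(0, 0, 0, 1)

L[1][0] = 1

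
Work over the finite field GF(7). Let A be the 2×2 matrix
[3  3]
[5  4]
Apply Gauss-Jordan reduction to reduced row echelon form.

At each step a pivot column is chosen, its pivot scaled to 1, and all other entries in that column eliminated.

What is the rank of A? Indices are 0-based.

[1] R0 /= 3  ⇒  (1, 1)
     R1 -= 5·R0  ⇒  (0, 6)
[2] R1 /= 6  ⇒  (0, 1)
     R0 -= 1·R1  ⇒  (1, 0)

rank = 2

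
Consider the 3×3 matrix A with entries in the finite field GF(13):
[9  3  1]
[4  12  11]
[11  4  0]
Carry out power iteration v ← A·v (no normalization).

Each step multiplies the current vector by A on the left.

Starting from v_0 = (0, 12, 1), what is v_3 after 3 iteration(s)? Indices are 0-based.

v_0 = (0, 12, 1).
v_1 = A·v_0 = (11, 12, 9).
v_2 = A·v_1 = (1, 1, 0).
v_3 = A·v_2 = (12, 3, 2).

v_3 = (12, 3, 2)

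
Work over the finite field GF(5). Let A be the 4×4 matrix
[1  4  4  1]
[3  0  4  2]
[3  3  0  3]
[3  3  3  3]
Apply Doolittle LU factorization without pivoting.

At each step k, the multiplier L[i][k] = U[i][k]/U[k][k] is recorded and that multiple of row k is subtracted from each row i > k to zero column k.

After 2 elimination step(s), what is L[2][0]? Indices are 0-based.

[col 0] pivot 1
  R1 -= 3*R0 → (0, 3, 2, 4)  (L[1][0] := 3)
  R2 -= 3*R0 → (0, 1, 3, 0)  (L[2][0] := 3)
  R3 -= 3*R0 → (0, 1, 1, 0)  (L[3][0] := 3)
[col 1] pivot 3
  R2 -= 2*R1 → (0, 0, 4, 2)  (L[2][1] := 2)
  R3 -= 2*R1 → (0, 0, 2, 2)  (L[3][1] := 2)

L[2][0] = 3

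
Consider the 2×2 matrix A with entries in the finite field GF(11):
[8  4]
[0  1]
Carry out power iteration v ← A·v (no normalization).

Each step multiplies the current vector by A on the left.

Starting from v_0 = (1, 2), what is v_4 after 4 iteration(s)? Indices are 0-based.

v_4 = (9, 2)

v_0 = (1, 2).
v_1 = A·v_0 = (5, 2).
v_2 = A·v_1 = (4, 2).
v_3 = A·v_2 = (7, 2).
v_4 = A·v_3 = (9, 2).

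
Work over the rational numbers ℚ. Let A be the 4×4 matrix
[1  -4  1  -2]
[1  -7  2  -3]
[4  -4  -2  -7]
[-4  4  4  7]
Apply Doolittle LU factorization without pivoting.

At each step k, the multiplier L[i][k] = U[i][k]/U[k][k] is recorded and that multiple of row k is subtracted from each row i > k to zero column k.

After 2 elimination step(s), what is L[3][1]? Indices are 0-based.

L[3][1] = 4

k=0: U[0][0]=1
  eliminate (1,0): mult=1, new row 1: (0, -3, 1, -1); set L[1][0]=1
  eliminate (2,0): mult=4, new row 2: (0, 12, -6, 1); set L[2][0]=4
  eliminate (3,0): mult=-4, new row 3: (0, -12, 8, -1); set L[3][0]=-4
k=1: U[1][1]=-3
  eliminate (2,1): mult=-4, new row 2: (0, 0, -2, -3); set L[2][1]=-4
  eliminate (3,1): mult=4, new row 3: (0, 0, 4, 3); set L[3][1]=4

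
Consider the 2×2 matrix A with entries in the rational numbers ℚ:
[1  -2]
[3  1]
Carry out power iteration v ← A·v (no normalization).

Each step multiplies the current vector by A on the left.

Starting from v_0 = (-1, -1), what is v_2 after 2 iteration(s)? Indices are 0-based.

v_2 = (9, -1)

v_0 = (-1, -1).
v_1 = A·v_0 = (1, -4).
v_2 = A·v_1 = (9, -1).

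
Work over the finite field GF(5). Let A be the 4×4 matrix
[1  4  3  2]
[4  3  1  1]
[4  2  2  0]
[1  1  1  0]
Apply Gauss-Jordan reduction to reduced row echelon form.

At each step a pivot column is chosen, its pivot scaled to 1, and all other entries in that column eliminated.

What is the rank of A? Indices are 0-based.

[1] R0 /= 1  ⇒  (1, 4, 3, 2)
     R1 -= 4·R0  ⇒  (0, 2, 4, 3)
     R2 -= 4·R0  ⇒  (0, 1, 0, 2)
     R3 -= 1·R0  ⇒  (0, 2, 3, 3)
[2] R1 /= 2  ⇒  (0, 1, 2, 4)
     R0 -= 4·R1  ⇒  (1, 0, 0, 1)
     R2 -= 1·R1  ⇒  (0, 0, 3, 3)
     R3 -= 2·R1  ⇒  (0, 0, 4, 0)
[3] R2 /= 3  ⇒  (0, 0, 1, 1)
     R1 -= 2·R2  ⇒  (0, 1, 0, 2)
     R3 -= 4·R2  ⇒  (0, 0, 0, 1)
[4] R3 /= 1  ⇒  (0, 0, 0, 1)
     R0 -= 1·R3  ⇒  (1, 0, 0, 0)
     R1 -= 2·R3  ⇒  (0, 1, 0, 0)
     R2 -= 1·R3  ⇒  (0, 0, 1, 0)

rank = 4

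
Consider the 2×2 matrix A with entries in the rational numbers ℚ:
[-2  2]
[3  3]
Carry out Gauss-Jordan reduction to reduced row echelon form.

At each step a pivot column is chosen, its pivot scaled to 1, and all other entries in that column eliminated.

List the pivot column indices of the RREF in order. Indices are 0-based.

pivot(0,0)=-2: scale R0 → (1, -1)
  clear (1,0): R1 −= (3)R0 → (0, 6)
pivot(1,1)=6: scale R1 → (0, 1)
  clear (0,1): R0 −= (-1)R1 → (1, 0)

pivot columns: 0, 1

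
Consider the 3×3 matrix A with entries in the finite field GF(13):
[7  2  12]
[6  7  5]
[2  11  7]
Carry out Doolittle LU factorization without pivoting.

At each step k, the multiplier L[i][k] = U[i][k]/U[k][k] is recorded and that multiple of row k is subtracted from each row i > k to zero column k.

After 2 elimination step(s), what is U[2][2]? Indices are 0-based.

U[2][2] = 1

k=0: U[0][0]=7
  eliminate (1,0): mult=12, new row 1: (0, 9, 4); set L[1][0]=12
  eliminate (2,0): mult=4, new row 2: (0, 3, 11); set L[2][0]=4
k=1: U[1][1]=9
  eliminate (2,1): mult=9, new row 2: (0, 0, 1); set L[2][1]=9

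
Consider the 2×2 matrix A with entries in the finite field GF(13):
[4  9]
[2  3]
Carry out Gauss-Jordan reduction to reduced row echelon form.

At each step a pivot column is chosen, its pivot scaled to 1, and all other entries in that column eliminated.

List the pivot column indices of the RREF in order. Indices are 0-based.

step 1: normalize row 0 (÷4) = (1, 12)
  row 1: subtract 2×row0 = (0, 5)
step 2: normalize row 1 (÷5) = (0, 1)
  row 0: subtract 12×row1 = (1, 0)

pivot columns: 0, 1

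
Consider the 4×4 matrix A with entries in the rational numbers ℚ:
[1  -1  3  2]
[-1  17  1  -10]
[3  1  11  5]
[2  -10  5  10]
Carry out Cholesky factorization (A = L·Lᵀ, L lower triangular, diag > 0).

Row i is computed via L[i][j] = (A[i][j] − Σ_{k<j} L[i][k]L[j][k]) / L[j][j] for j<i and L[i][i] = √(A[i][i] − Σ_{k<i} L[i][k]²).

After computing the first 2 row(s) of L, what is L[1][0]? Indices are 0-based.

L[1][0] = -1

Step 1: L[0][0] = √(1) = 1.
  L[1][0] = (-1) / L[0][0] = -1.
Step 2: L[1][1] = √(16) = 4.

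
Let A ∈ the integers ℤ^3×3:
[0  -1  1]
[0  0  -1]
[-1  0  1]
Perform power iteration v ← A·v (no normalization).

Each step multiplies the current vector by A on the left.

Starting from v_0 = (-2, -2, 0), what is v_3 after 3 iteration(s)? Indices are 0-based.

v_0 = (-2, -2, 0).
v_1 = A·v_0 = (2, 0, 2).
v_2 = A·v_1 = (2, -2, 0).
v_3 = A·v_2 = (2, 0, -2).

v_3 = (2, 0, -2)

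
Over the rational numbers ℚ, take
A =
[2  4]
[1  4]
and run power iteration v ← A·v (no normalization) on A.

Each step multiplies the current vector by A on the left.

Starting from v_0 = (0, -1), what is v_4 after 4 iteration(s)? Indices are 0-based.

v_4 = (-672, -544)

v_0 = (0, -1).
v_1 = A·v_0 = (-4, -4).
v_2 = A·v_1 = (-24, -20).
v_3 = A·v_2 = (-128, -104).
v_4 = A·v_3 = (-672, -544).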